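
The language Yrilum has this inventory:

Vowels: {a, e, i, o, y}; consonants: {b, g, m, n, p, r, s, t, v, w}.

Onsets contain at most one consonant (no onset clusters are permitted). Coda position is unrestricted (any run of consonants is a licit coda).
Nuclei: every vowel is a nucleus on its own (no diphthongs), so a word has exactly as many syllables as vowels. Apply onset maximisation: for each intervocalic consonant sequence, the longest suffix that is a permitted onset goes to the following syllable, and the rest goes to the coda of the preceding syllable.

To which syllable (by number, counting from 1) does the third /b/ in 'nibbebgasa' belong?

2

The vowels are i, e, a, a — 4 nuclei, so 4 syllables.
Between /i/ (V1) and /e/ (V2): /bb/; trying suffixes from longest down, /b/ is the first permitted one, so coda /b/ | onset /b/.
Between /e/ (V2) and /a/ (V3): cluster /bg/ — the longest permitted-onset suffix is /g/; onset = /g/, preceding coda = /b/.
Between /a/ (V3) and /a/ (V4): /s/ → onset of the next syllable (single consonants are always licit onsets).
Putting it together: nib.beb.ga.sa.
The third /b/ is in the coda of syllable 2 (/beb/).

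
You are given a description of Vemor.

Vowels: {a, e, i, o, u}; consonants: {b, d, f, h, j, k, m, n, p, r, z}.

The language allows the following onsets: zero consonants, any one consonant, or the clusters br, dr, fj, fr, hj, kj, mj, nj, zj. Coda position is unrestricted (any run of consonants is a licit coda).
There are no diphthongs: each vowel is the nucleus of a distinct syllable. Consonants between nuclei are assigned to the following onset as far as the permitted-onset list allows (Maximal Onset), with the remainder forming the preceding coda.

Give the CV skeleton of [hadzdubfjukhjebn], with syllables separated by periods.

The vowels are a, u, u, e — 4 nuclei, so 4 syllables.
/a…u/ gap (V1→V2): /dzd/; trying suffixes from longest down, /d/ is the first permitted one, so coda /dz/ | onset /d/.
/u…u/ gap (V2→V3): /bfj/ splits as /b/ + /fj/ (/fj/ is the longest suffix that is a licit onset).
/u…e/ gap (V3→V4): /khj/ — longest licit onset from the right is /hj/, leaving /k/ as coda.
Syllabification: hadz.dub.fjuk.hjebn.
Mapping each syllable to C/V: /hadz/ → CVCC, /dub/ → CVC, /fjuk/ → CCVC, /hjebn/ → CCVCC.

CVCC.CVC.CCVC.CCVCC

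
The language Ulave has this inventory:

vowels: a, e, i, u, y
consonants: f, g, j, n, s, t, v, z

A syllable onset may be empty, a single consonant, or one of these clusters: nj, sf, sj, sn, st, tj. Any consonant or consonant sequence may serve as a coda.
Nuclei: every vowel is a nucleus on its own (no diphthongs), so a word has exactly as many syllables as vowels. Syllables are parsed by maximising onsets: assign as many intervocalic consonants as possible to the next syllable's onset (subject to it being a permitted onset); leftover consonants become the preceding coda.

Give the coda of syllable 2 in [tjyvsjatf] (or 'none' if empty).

Nuclei (vowels): y, a → 2 syllables.
V1 /y/ – V2 /a/: /vsj/ — longest licit onset from the right is /sj/, leaving /v/ as coda.
Putting it together: tjyv.sjatf.
Syllable 2 is /sjatf/: onset /sj/, nucleus /a/, coda /tf/.

tf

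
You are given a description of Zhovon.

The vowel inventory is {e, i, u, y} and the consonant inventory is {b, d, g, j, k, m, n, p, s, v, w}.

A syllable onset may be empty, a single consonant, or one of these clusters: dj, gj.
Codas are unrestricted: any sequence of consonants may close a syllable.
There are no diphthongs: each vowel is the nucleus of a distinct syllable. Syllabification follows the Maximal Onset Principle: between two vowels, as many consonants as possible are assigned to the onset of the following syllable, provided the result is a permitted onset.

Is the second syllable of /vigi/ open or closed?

open

The vowels are i, i — 2 nuclei, so 2 syllables.
V1 /i/ – V2 /i/: just /g/ — single C goes to the following onset.
Syllabification: vi.gi.
Syllable 2 is /gi/; it ends in its nucleus with no coda, so it is open.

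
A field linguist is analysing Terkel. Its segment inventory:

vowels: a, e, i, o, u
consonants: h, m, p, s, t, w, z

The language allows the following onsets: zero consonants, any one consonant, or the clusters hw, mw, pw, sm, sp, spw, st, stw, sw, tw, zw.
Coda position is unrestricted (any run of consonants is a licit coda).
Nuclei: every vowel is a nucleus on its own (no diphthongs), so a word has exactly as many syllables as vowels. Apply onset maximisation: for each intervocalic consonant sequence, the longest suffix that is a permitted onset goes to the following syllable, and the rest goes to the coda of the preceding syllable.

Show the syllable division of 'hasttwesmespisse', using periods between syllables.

hast.twe.sme.spis.se

The vowels are a, e, e, i, e — 5 nuclei, so 5 syllables.
Between /a/ (V1) and /e/ (V2): /sttw/; trying suffixes from longest down, /tw/ is the first permitted one, so coda /st/ | onset /tw/.
Between /e/ (V2) and /e/ (V3): /sm/ is a licit onset in full, so it all attaches to the next syllable.
Between /e/ (V3) and /i/ (V4): cluster /sp/ — /sp/ is itself a permitted onset, so the whole cluster goes right; preceding coda = ∅.
Between /i/ (V4) and /e/ (V5): cluster /ss/ — the longest permitted-onset suffix is /s/; onset = /s/, preceding coda = /s/.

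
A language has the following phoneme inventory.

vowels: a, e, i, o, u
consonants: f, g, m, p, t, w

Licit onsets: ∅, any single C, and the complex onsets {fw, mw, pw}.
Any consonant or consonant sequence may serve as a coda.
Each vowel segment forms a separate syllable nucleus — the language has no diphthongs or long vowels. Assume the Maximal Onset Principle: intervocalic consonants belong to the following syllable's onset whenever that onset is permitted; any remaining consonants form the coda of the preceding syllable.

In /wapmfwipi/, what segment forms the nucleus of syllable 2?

i

Nuclei (vowels): a, i, i → 3 syllables.
The second nucleus (vowel 2 from the left) is /i/.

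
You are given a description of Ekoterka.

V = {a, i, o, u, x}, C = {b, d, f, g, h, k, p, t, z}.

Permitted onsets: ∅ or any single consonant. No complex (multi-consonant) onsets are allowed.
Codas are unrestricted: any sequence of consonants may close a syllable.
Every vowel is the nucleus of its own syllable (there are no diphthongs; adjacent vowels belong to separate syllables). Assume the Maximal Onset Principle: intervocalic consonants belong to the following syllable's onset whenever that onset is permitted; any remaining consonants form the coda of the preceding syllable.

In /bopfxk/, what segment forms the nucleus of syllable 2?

x

The vowels are o, x — 2 nuclei, so 2 syllables.
The second nucleus (vowel 2 from the left) is /x/.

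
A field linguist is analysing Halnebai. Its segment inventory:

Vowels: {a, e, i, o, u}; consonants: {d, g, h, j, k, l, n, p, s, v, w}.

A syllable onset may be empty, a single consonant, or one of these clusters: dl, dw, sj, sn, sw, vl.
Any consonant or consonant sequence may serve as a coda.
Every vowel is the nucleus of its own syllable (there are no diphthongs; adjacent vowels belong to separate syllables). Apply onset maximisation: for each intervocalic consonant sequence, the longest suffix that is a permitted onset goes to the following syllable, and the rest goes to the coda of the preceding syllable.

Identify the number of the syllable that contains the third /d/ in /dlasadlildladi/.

Vowels present: a, a, i, a, i; each is a nucleus, giving 5 syllables.
V1 /a/ – V2 /a/: just /s/ — single C goes to the following onset.
V2 /a/ – V3 /i/: /dl/ — entire cluster is a permitted onset → onset /dl/, coda ∅.
V3 /i/ – V4 /a/: cluster /ldl/ — the longest permitted-onset suffix is /dl/; onset = /dl/, preceding coda = /l/.
V4 /a/ – V5 /i/: /d/ is a single consonant, so it becomes the next onset.
Result: dla.sa.dlil.dla.di.
The third /d/ is in the onset of syllable 4 (/dla/).

4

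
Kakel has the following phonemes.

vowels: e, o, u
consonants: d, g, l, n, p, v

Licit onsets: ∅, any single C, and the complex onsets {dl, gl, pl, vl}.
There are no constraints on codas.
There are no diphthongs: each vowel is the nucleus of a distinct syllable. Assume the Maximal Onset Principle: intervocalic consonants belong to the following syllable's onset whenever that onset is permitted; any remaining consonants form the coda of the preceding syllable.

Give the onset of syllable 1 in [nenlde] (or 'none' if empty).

n

Nuclei (vowels): e, e → 2 syllables.
Between /e/ (V1) and /e/ (V2): /nld/; trying suffixes from longest down, /d/ is the first permitted one, so coda /nl/ | onset /d/.
Syllabification: nenl.de.
Syllable 1 is /nenl/: onset /n/, nucleus /e/, coda /nl/.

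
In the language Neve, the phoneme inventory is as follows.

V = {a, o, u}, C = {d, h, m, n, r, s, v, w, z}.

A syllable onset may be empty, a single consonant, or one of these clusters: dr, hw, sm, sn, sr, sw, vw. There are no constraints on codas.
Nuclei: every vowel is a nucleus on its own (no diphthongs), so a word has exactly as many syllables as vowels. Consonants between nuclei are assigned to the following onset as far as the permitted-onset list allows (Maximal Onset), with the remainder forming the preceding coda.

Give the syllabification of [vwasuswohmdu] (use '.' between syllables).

vwa.su.swohm.du

Nuclei (vowels): a, u, o, u → 4 syllables.
Between /a/ (V1) and /u/ (V2): /s/ → onset of the next syllable (single consonants are always licit onsets).
Between /u/ (V2) and /o/ (V3): /sw/ — entire cluster is a permitted onset → onset /sw/, coda ∅.
Between /o/ (V3) and /u/ (V4): cluster /hmd/ — the longest permitted-onset suffix is /d/; onset = /d/, preceding coda = /hm/.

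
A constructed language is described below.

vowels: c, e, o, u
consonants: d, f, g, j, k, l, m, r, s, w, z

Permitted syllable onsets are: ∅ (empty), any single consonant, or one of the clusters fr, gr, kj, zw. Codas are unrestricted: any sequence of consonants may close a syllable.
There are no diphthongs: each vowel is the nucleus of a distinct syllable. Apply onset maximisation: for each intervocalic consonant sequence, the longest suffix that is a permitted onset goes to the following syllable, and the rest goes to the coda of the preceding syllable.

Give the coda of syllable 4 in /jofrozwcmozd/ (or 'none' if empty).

zd

Nuclei (vowels): o, o, c, o → 4 syllables.
/o…o/ gap (V1→V2): /fr/ — entire cluster is a permitted onset → onset /fr/, coda ∅.
/o…c/ gap (V2→V3): cluster /zw/ — /zw/ is itself a permitted onset, so the whole cluster goes right; preceding coda = ∅.
/c…o/ gap (V3→V4): just /m/ — single C goes to the following onset.
So the parse is jo.fro.zwc.mozd.
Syllable 4 is /mozd/: onset /m/, nucleus /o/, coda /zd/.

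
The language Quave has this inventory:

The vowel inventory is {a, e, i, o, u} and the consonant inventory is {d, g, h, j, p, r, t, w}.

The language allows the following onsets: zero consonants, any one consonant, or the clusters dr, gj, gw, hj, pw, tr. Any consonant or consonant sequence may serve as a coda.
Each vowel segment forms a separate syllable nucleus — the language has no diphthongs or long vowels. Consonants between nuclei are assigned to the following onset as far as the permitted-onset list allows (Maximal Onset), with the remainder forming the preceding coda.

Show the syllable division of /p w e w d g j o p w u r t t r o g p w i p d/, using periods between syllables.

The vowels are e, o, u, o, i — 5 nuclei, so 5 syllables.
σ1/σ2 boundary: /wdgj/; trying suffixes from longest down, /gj/ is the first permitted one, so coda /wd/ | onset /gj/.
σ2/σ3 boundary: /pw/ — entire cluster is a permitted onset → onset /pw/, coda ∅.
σ3/σ4 boundary: /rttr/ splits as /rt/ + /tr/ (/tr/ is the longest suffix that is a licit onset).
σ4/σ5 boundary: /gpw/ splits as /g/ + /pw/ (/pw/ is the longest suffix that is a licit onset).

pwewd.gjo.pwurt.trog.pwipd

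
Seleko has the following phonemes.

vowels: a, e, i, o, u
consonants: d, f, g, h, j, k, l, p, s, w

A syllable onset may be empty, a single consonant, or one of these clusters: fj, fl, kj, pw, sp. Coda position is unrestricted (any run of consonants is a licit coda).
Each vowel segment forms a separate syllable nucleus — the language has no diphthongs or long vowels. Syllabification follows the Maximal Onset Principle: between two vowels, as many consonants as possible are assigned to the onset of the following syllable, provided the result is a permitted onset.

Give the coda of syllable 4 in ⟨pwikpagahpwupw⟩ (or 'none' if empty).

pw

The vowels are i, a, a, u — 4 nuclei, so 4 syllables.
/i…a/ gap (V1→V2): cluster /kp/ — the longest permitted-onset suffix is /p/; onset = /p/, preceding coda = /k/.
/a…a/ gap (V2→V3): just /g/ — single C goes to the following onset.
/a…u/ gap (V3→V4): /hpw/ — longest licit onset from the right is /pw/, leaving /h/ as coda.
Putting it together: pwik.pa.gah.pwupw.
Syllable 4 is /pwupw/: onset /pw/, nucleus /u/, coda /pw/.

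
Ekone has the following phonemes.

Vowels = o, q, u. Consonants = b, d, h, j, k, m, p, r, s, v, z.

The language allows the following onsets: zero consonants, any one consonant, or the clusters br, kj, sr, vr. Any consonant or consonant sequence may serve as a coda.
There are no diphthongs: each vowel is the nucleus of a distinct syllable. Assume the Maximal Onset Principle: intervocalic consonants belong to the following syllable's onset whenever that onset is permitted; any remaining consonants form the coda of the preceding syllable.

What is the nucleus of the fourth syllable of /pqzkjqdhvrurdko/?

o

The vowels are q, q, u, o — 4 nuclei, so 4 syllables.
The fourth nucleus (vowel 4 from the left) is /o/.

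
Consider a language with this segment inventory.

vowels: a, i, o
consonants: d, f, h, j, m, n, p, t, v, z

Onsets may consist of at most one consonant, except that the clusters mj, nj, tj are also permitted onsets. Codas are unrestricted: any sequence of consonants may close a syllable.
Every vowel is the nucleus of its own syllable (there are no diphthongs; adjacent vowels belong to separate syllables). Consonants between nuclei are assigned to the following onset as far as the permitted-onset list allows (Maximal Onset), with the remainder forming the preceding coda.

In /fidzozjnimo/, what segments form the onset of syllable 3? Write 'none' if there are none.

n

The vowels are i, o, i, o — 4 nuclei, so 4 syllables.
V1 /i/ – V2 /o/: cluster /dz/ — the longest permitted-onset suffix is /z/; onset = /z/, preceding coda = /d/.
V2 /o/ – V3 /i/: /zjn/ splits as /zj/ + /n/ (/n/ is the longest suffix that is a licit onset).
V3 /i/ – V4 /o/: /m/ is a single consonant, so it becomes the next onset.
Putting it together: fid.zozj.ni.mo.
Syllable 3 is /ni/: onset /n/, nucleus /i/, coda ∅.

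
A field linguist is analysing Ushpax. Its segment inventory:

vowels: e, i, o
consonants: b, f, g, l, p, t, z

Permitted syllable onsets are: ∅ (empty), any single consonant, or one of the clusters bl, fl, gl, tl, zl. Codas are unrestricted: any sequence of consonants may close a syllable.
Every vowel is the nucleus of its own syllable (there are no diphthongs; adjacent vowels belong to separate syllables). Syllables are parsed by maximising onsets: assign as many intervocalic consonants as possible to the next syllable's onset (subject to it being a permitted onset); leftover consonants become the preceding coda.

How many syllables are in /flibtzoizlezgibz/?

5

The vowels are i, o, i, e, i — 5 nuclei, so 5 syllables.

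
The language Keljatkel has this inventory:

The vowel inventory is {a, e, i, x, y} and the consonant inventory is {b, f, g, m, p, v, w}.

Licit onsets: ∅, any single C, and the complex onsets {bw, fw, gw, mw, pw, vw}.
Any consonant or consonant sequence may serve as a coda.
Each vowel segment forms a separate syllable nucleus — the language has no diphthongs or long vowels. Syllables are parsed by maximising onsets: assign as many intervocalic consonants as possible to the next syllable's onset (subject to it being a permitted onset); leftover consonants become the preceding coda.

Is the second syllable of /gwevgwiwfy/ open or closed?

Vowels present: e, i, y; each is a nucleus, giving 3 syllables.
σ1/σ2 boundary: /vgw/ splits as /v/ + /gw/ (/gw/ is the longest suffix that is a licit onset).
σ2/σ3 boundary: /wf/ splits as /w/ + /f/ (/f/ is the longest suffix that is a licit onset).
Result: gwev.gwiw.fy.
Syllable 2 is /gwiw/ with coda /w/, so it is closed.

closed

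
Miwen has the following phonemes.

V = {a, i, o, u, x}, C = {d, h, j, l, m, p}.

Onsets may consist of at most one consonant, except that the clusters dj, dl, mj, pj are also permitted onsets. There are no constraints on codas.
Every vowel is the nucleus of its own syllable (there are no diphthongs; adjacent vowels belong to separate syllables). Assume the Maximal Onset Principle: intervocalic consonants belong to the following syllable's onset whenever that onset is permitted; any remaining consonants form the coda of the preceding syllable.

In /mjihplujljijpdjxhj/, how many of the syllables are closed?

Nuclei (vowels): i, u, i, x → 4 syllables.
V1 /i/ – V2 /u/: cluster /hpl/ — the longest permitted-onset suffix is /l/; onset = /l/, preceding coda = /hp/.
V2 /u/ – V3 /i/: /jlj/ — longest licit onset from the right is /j/, leaving /jl/ as coda.
V3 /i/ – V4 /x/: /jpdj/ splits as /jp/ + /dj/ (/dj/ is the longest suffix that is a licit onset).
So the parse is mjihp.lujl.jijp.djxhj.
Classifying each syllable: /mjihp/ (closed), /lujl/ (closed), /jijp/ (closed), /djxhj/ (closed).
Closed syllables: 4.

4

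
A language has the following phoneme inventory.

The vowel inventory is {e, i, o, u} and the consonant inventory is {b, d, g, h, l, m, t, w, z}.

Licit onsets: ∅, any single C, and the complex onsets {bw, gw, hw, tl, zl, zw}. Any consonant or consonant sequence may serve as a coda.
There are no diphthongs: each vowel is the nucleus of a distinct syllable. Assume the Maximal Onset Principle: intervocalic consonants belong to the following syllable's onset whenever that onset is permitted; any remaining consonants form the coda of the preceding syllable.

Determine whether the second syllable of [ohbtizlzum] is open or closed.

closed

Vowels present: o, i, u; each is a nucleus, giving 3 syllables.
σ1/σ2 boundary: /hbt/; trying suffixes from longest down, /t/ is the first permitted one, so coda /hb/ | onset /t/.
σ2/σ3 boundary: /zlz/; trying suffixes from longest down, /z/ is the first permitted one, so coda /zl/ | onset /z/.
So the parse is ohb.tizl.zum.
Syllable 2 is /tizl/ with coda /zl/, so it is closed.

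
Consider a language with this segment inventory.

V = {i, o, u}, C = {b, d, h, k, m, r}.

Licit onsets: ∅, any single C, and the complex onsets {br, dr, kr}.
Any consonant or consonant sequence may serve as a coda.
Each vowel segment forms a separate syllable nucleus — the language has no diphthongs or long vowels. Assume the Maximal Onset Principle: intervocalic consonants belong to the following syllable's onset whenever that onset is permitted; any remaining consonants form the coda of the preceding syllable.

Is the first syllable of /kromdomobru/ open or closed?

closed

Vowels present: o, o, o, u; each is a nucleus, giving 4 syllables.
V1 /o/ – V2 /o/: /md/; trying suffixes from longest down, /d/ is the first permitted one, so coda /m/ | onset /d/.
V2 /o/ – V3 /o/: /m/ is a single consonant, so it becomes the next onset.
V3 /o/ – V4 /u/: /br/ is a licit onset in full, so it all attaches to the next syllable.
Syllabification: krom.do.mo.bru.
Syllable 1 is /krom/ with coda /m/, so it is closed.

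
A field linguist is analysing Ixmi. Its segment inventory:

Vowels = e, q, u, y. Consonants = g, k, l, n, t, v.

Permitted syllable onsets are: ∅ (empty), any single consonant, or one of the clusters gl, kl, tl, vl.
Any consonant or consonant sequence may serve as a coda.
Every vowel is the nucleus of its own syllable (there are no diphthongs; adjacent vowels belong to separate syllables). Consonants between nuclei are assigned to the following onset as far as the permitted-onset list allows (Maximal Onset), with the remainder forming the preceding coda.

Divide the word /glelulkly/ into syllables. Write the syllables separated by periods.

gle.lul.kly

Nuclei (vowels): e, u, y → 3 syllables.
Between /e/ (V1) and /u/ (V2): /l/ is a single consonant, so it becomes the next onset.
Between /u/ (V2) and /y/ (V3): /lkl/ splits as /l/ + /kl/ (/kl/ is the longest suffix that is a licit onset).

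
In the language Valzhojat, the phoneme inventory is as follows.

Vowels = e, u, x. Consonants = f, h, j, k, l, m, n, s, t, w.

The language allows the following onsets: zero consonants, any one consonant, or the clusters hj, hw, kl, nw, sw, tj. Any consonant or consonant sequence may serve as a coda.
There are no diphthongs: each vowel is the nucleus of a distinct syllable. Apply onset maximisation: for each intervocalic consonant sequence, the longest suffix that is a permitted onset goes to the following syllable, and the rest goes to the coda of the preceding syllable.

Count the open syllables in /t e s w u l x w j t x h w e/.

4

Nuclei (vowels): e, u, x, x, e → 5 syllables.
Between /e/ (V1) and /u/ (V2): /sw/ is a licit onset in full, so it all attaches to the next syllable.
Between /u/ (V2) and /x/ (V3): /l/ → onset of the next syllable (single consonants are always licit onsets).
Between /x/ (V3) and /x/ (V4): /wjt/; trying suffixes from longest down, /t/ is the first permitted one, so coda /wj/ | onset /t/.
Between /x/ (V4) and /e/ (V5): /hw/ is a licit onset in full, so it all attaches to the next syllable.
Putting it together: te.swu.lxwj.tx.hwe.
Classifying each syllable: /te/ (open), /swu/ (open), /lxwj/ (closed), /tx/ (open), /hwe/ (open).
Open syllables: 4.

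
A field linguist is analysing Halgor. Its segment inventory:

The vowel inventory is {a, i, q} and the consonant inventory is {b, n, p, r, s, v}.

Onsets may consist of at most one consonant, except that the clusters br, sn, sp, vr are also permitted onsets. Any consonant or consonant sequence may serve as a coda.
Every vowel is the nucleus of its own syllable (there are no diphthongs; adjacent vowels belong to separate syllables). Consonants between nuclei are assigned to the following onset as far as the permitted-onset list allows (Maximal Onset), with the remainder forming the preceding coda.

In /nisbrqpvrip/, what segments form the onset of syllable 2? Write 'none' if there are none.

br

Vowels present: i, q, i; each is a nucleus, giving 3 syllables.
/i…q/ gap (V1→V2): /sbr/; trying suffixes from longest down, /br/ is the first permitted one, so coda /s/ | onset /br/.
/q…i/ gap (V2→V3): /pvr/ — longest licit onset from the right is /vr/, leaving /p/ as coda.
Putting it together: nis.brqp.vrip.
Syllable 2 is /brqp/: onset /br/, nucleus /q/, coda /p/.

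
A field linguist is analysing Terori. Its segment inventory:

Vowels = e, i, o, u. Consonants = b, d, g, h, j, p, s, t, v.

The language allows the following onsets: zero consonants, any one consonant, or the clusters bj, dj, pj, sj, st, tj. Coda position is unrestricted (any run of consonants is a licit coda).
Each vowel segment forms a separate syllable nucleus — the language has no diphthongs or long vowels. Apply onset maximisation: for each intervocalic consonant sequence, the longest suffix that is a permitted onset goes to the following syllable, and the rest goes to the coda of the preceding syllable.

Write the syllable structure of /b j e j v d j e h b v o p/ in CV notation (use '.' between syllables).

The vowels are e, e, o — 3 nuclei, so 3 syllables.
V1 /e/ – V2 /e/: /jvdj/ splits as /jv/ + /dj/ (/dj/ is the longest suffix that is a licit onset).
V2 /e/ – V3 /o/: /hbv/ — longest licit onset from the right is /v/, leaving /hb/ as coda.
Syllabification: bjejv.djehb.vop.
Mapping each syllable to C/V: /bjejv/ → CCVCC, /djehb/ → CCVCC, /vop/ → CVC.

CCVCC.CCVCC.CVC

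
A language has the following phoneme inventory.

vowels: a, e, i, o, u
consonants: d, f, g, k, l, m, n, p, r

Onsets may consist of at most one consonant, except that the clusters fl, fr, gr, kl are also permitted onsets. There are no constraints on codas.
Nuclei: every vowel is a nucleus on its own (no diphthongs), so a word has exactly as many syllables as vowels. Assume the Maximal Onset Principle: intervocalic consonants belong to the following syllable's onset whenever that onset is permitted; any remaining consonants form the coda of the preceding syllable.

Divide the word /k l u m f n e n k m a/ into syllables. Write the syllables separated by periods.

klumf.nenk.ma

Nuclei (vowels): u, e, a → 3 syllables.
V1 /u/ – V2 /e/: /mfn/ — longest licit onset from the right is /n/, leaving /mf/ as coda.
V2 /e/ – V3 /a/: /nkm/ — longest licit onset from the right is /m/, leaving /nk/ as coda.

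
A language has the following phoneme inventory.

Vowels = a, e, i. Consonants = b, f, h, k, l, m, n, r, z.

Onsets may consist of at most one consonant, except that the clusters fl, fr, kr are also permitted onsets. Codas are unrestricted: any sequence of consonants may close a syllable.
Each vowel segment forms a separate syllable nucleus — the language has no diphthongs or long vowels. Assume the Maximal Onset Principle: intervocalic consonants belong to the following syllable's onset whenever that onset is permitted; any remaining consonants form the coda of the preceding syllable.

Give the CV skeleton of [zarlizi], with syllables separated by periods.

CVC.CV.CV

Vowels present: a, i, i; each is a nucleus, giving 3 syllables.
Between /a/ (V1) and /i/ (V2): /rl/ splits as /r/ + /l/ (/l/ is the longest suffix that is a licit onset).
Between /i/ (V2) and /i/ (V3): just /z/ — single C goes to the following onset.
Syllabification: zar.li.zi.
Mapping each syllable to C/V: /zar/ → CVC, /li/ → CV, /zi/ → CV.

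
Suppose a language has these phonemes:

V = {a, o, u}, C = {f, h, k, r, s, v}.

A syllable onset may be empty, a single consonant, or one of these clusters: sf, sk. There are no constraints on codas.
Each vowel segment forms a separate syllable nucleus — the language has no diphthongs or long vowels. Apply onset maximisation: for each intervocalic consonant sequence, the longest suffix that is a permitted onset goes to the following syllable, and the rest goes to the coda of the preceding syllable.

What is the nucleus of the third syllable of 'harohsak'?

Vowels present: a, o, a; each is a nucleus, giving 3 syllables.
The third nucleus (vowel 3 from the left) is /a/.

a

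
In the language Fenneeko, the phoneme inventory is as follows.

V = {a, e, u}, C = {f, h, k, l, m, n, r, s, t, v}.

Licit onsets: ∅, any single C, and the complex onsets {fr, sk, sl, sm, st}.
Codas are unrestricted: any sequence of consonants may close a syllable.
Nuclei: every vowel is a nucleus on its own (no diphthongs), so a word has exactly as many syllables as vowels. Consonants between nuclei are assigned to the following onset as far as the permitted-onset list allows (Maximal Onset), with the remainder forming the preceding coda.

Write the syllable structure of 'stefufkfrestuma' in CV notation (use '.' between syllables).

The vowels are e, u, e, u, a — 5 nuclei, so 5 syllables.
σ1/σ2 boundary: /f/ → onset of the next syllable (single consonants are always licit onsets).
σ2/σ3 boundary: /fkfr/; trying suffixes from longest down, /fr/ is the first permitted one, so coda /fk/ | onset /fr/.
σ3/σ4 boundary: cluster /st/ — /st/ is itself a permitted onset, so the whole cluster goes right; preceding coda = ∅.
σ4/σ5 boundary: /m/ is a single consonant, so it becomes the next onset.
So the parse is ste.fufk.fre.stu.ma.
Mapping each syllable to C/V: /ste/ → CCV, /fufk/ → CVCC, /fre/ → CCV, /stu/ → CCV, /ma/ → CV.

CCV.CVCC.CCV.CCV.CV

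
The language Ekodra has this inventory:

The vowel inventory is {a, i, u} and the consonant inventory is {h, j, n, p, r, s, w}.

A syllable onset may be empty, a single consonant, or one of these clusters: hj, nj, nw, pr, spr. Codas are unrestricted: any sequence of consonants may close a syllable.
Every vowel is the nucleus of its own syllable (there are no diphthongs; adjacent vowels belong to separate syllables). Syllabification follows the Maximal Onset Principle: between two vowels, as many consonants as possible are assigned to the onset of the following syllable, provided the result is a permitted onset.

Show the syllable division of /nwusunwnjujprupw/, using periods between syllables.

nwu.sunw.njuj.prupw

The vowels are u, u, u, u — 4 nuclei, so 4 syllables.
V1 /u/ – V2 /u/: just /s/ — single C goes to the following onset.
V2 /u/ – V3 /u/: /nwnj/ — longest licit onset from the right is /nj/, leaving /nw/ as coda.
V3 /u/ – V4 /u/: /jpr/ splits as /j/ + /pr/ (/pr/ is the longest suffix that is a licit onset).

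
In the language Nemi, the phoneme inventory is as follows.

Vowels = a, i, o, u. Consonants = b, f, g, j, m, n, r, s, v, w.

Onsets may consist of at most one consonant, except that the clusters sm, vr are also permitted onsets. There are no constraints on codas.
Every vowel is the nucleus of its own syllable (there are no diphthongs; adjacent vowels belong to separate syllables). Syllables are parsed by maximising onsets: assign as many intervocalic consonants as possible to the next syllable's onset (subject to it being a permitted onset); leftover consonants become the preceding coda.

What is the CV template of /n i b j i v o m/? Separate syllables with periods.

CVC.CV.CVC

Vowels present: i, i, o; each is a nucleus, giving 3 syllables.
/i…i/ gap (V1→V2): /bj/ splits as /b/ + /j/ (/j/ is the longest suffix that is a licit onset).
/i…o/ gap (V2→V3): /v/ is a single consonant, so it becomes the next onset.
Syllabification: nib.ji.vom.
Mapping each syllable to C/V: /nib/ → CVC, /ji/ → CV, /vom/ → CVC.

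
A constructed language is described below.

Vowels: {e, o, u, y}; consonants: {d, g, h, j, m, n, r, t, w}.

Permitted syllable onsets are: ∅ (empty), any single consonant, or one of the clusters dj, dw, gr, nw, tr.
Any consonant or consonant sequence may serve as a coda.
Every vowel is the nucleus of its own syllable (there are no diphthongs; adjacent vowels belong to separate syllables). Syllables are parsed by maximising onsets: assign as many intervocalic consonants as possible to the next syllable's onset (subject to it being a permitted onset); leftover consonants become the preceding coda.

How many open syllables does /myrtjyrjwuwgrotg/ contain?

Nuclei (vowels): y, y, u, o → 4 syllables.
V1 /y/ – V2 /y/: cluster /rtj/ — the longest permitted-onset suffix is /j/; onset = /j/, preceding coda = /rt/.
V2 /y/ – V3 /u/: /rjw/; trying suffixes from longest down, /w/ is the first permitted one, so coda /rj/ | onset /w/.
V3 /u/ – V4 /o/: /wgr/ — longest licit onset from the right is /gr/, leaving /w/ as coda.
Syllabification: myrt.jyrj.wuw.grotg.
Classifying each syllable: /myrt/ (closed), /jyrj/ (closed), /wuw/ (closed), /grotg/ (closed).
Open syllables: 0.

0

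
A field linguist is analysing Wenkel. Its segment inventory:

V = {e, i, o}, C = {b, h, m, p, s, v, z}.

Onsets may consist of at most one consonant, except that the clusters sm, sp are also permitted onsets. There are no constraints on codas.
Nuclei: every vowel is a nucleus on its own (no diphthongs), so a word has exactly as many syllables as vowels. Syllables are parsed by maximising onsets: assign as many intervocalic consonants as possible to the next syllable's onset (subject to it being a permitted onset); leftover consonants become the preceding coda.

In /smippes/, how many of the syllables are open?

0

The vowels are i, e — 2 nuclei, so 2 syllables.
V1 /i/ – V2 /e/: /pp/ — longest licit onset from the right is /p/, leaving /p/ as coda.
Syllabification: smip.pes.
Classifying each syllable: /smip/ (closed), /pes/ (closed).
Open syllables: 0.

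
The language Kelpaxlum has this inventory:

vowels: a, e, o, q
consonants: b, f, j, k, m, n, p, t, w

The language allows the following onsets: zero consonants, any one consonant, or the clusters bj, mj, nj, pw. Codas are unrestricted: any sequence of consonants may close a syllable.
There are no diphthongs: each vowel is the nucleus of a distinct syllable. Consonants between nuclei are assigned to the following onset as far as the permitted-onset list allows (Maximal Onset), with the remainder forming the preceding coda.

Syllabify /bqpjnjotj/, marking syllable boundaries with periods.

Nuclei (vowels): q, o → 2 syllables.
σ1/σ2 boundary: /pjnj/ — longest licit onset from the right is /nj/, leaving /pj/ as coda.

bqpj.njotj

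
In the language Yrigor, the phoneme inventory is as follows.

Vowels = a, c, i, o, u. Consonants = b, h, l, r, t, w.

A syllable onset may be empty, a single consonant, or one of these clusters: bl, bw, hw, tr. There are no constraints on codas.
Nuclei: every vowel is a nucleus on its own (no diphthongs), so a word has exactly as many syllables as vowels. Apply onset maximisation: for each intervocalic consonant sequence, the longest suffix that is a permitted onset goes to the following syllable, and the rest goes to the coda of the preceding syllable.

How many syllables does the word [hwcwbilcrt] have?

3

Vowels present: c, i, c; each is a nucleus, giving 3 syllables.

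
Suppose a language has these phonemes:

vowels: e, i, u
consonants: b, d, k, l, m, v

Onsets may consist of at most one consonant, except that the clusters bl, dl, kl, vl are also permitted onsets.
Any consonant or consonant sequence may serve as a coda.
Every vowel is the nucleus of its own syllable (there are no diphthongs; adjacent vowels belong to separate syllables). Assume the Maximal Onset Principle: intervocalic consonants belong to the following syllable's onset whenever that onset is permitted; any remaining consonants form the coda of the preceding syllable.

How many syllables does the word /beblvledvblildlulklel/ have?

The vowels are e, e, i, u, e — 5 nuclei, so 5 syllables.

5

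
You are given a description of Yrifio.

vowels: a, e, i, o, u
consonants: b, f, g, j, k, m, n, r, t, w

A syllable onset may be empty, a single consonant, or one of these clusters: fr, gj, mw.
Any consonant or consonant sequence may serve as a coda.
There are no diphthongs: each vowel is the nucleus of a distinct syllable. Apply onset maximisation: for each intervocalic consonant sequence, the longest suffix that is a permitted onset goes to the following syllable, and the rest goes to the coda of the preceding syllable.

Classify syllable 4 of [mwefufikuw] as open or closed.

Vowels present: e, u, i, u; each is a nucleus, giving 4 syllables.
Between /e/ (V1) and /u/ (V2): just /f/ — single C goes to the following onset.
Between /u/ (V2) and /i/ (V3): /f/ → onset of the next syllable (single consonants are always licit onsets).
Between /i/ (V3) and /u/ (V4): /k/ → onset of the next syllable (single consonants are always licit onsets).
Putting it together: mwe.fu.fi.kuw.
Syllable 4 is /kuw/ with coda /w/, so it is closed.

closed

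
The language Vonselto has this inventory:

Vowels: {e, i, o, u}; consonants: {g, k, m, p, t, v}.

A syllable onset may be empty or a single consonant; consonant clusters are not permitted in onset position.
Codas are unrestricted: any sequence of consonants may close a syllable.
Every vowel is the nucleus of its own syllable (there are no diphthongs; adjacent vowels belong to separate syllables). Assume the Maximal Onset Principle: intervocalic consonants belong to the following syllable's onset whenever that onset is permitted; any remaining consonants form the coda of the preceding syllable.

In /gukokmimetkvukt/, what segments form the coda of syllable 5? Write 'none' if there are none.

The vowels are u, o, i, e, u — 5 nuclei, so 5 syllables.
σ1/σ2 boundary: just /k/ — single C goes to the following onset.
σ2/σ3 boundary: cluster /km/ — the longest permitted-onset suffix is /m/; onset = /m/, preceding coda = /k/.
σ3/σ4 boundary: /m/ is a single consonant, so it becomes the next onset.
σ4/σ5 boundary: /tkv/ splits as /tk/ + /v/ (/v/ is the longest suffix that is a licit onset).
Putting it together: gu.kok.mi.metk.vukt.
Syllable 5 is /vukt/: onset /v/, nucleus /u/, coda /kt/.

kt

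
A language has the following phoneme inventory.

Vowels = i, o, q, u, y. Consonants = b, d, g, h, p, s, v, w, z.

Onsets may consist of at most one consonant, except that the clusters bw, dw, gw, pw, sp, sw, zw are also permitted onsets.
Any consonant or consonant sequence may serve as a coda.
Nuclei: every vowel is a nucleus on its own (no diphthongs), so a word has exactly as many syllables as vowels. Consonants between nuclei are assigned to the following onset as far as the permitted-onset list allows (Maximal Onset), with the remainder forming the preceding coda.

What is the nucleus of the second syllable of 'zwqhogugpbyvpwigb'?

Nuclei (vowels): q, o, u, y, i → 5 syllables.
The second nucleus (vowel 2 from the left) is /o/.

o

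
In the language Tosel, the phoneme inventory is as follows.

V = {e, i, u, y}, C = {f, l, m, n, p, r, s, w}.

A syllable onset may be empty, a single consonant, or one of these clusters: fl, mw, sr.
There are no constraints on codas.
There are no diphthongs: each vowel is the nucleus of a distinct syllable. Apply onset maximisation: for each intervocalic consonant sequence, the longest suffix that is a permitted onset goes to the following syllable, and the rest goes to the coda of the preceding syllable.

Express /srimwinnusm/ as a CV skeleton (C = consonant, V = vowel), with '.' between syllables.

Vowels present: i, i, u; each is a nucleus, giving 3 syllables.
/i…i/ gap (V1→V2): /mw/ is a licit onset in full, so it all attaches to the next syllable.
/i…u/ gap (V2→V3): cluster /nn/ — the longest permitted-onset suffix is /n/; onset = /n/, preceding coda = /n/.
So the parse is sri.mwin.nusm.
Mapping each syllable to C/V: /sri/ → CCV, /mwin/ → CCVC, /nusm/ → CVCC.

CCV.CCVC.CVCC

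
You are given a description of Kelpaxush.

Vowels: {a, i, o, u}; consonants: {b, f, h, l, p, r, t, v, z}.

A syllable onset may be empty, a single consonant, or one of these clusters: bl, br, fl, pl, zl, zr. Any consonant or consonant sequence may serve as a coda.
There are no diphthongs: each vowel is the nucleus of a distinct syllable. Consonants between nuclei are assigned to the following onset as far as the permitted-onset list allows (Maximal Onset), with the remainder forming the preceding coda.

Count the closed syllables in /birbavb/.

Nuclei (vowels): i, a → 2 syllables.
σ1/σ2 boundary: /rb/ — longest licit onset from the right is /b/, leaving /r/ as coda.
Result: bir.bavb.
Classifying each syllable: /bir/ (closed), /bavb/ (closed).
Closed syllables: 2.

2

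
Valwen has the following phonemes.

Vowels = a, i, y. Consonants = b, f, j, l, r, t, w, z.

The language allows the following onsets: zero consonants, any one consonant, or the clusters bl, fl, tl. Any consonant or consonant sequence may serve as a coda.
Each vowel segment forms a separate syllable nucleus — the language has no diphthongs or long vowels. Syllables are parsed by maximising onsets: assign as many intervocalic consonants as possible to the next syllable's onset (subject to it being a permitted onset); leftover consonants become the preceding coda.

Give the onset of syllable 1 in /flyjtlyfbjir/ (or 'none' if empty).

Nuclei (vowels): y, y, i → 3 syllables.
V1 /y/ – V2 /y/: cluster /jtl/ — the longest permitted-onset suffix is /tl/; onset = /tl/, preceding coda = /j/.
V2 /y/ – V3 /i/: /fbj/ — longest licit onset from the right is /j/, leaving /fb/ as coda.
Syllabification: flyj.tlyfb.jir.
Syllable 1 is /flyj/: onset /fl/, nucleus /y/, coda /j/.

fl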